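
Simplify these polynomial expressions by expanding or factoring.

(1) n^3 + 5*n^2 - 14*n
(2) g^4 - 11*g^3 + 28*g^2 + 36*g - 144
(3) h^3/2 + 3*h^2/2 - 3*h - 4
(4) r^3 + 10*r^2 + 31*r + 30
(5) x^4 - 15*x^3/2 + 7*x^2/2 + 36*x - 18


(1) = n*(n - 2)*(n + 7)
(2) = (g - 6)*(g - 4)*(g - 3)*(g + 2)
(3) = (h/2 + 1/2)*(h - 2)*(h + 4)
(4) = (r + 2)*(r + 3)*(r + 5)
(5) = (x - 6)*(x - 3)*(x - 1/2)*(x + 2)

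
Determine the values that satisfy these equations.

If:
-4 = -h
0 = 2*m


Then:
h = 4
m = 0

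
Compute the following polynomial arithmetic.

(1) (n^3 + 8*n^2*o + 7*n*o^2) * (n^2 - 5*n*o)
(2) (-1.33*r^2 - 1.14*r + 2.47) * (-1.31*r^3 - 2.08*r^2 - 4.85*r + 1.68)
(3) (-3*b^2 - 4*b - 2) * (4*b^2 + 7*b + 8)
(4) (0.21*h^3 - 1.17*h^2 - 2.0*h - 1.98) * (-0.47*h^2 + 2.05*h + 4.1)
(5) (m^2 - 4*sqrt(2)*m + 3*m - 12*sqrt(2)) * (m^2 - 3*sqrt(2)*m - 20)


(1) = n^5 + 3*n^4*o - 33*n^3*o^2 - 35*n^2*o^3
(2) = 1.7423*r^5 + 4.2598*r^4 + 5.586*r^3 - 1.843*r^2 - 13.8947*r + 4.1496
(3) = -12*b^4 - 37*b^3 - 60*b^2 - 46*b - 16
(4) = -0.0987*h^5 + 0.9804*h^4 - 0.5975*h^3 - 7.9664*h^2 - 12.259*h - 8.118
(5) = m^4 - 7*sqrt(2)*m^3 + 3*m^3 - 21*sqrt(2)*m^2 + 4*m^2 + 12*m + 80*sqrt(2)*m + 240*sqrt(2)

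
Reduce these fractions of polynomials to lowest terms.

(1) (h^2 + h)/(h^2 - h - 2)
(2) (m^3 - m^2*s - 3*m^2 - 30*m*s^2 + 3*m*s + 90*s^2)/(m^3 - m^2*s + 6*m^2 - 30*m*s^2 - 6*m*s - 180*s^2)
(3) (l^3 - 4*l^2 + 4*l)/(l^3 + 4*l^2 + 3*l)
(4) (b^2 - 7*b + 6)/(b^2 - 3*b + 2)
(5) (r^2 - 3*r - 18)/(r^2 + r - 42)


(1) = h/(h - 2)
(2) = (m - 3)/(m + 6)
(3) = (l^2 - 4*l + 4)/(l^2 + 4*l + 3)
(4) = (b - 6)/(b - 2)
(5) = (r + 3)/(r + 7)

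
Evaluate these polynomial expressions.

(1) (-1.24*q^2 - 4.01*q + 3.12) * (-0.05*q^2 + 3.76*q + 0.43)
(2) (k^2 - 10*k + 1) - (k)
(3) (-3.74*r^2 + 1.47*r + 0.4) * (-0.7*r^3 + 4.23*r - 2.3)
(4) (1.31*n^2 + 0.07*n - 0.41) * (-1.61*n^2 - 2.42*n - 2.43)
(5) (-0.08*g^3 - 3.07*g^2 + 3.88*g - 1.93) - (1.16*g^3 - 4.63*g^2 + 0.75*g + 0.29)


(1) = 0.062*q^4 - 4.4619*q^3 - 15.7668*q^2 + 10.0069*q + 1.3416
(2) = k^2 - 11*k + 1
(3) = 2.618*r^5 - 1.029*r^4 - 16.1002*r^3 + 14.8201*r^2 - 1.689*r - 0.92
(4) = -2.1091*n^4 - 3.2829*n^3 - 2.6926*n^2 + 0.8221*n + 0.9963
(5) = -1.24*g^3 + 1.56*g^2 + 3.13*g - 2.22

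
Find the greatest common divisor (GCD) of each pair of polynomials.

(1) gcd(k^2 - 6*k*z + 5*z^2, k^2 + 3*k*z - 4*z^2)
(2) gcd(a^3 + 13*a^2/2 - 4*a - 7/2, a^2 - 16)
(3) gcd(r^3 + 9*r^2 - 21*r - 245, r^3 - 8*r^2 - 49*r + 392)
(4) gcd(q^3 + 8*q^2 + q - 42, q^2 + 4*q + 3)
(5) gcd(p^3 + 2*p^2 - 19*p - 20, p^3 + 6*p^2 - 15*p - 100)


(1) = -k + z
(2) = gcd((a - 1)*(a + 1/2)*(a + 7), (a - 4)*(a + 4)) = 1
(3) = r + 7
(4) = gcd((q - 2)*(q + 3)*(q + 7), (q + 1)*(q + 3)) = q + 3
(5) = p^2 + p - 20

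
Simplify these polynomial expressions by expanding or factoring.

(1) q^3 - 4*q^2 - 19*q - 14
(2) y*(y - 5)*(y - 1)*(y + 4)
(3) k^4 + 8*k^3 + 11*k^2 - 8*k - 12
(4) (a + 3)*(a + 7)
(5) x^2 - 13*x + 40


(1) = (q - 7)*(q + 1)*(q + 2)
(2) = y^4 - 2*y^3 - 19*y^2 + 20*y
(3) = (k - 1)*(k + 1)*(k + 2)*(k + 6)
(4) = a^2 + 10*a + 21
(5) = (x - 8)*(x - 5)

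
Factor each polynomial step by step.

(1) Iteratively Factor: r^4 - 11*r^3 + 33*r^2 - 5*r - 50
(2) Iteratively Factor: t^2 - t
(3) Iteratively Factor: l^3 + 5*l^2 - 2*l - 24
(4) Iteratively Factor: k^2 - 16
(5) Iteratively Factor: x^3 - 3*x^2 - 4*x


(1) = (r - 5)*(r^3 - 6*r^2 + 3*r + 10) = (r - 5)*(r - 2)*(r^2 - 4*r - 5) = (r - 5)*(r - 2)*(r + 1)*(r - 5)
(2) = (t - 1)*(t)
(3) = (l + 3)*(l^2 + 2*l - 8) = (l + 3)*(l + 4)*(l - 2)
(4) = (k - 4)*(k + 4)
(5) = (x)*(x^2 - 3*x - 4) = x*(x - 4)*(x + 1)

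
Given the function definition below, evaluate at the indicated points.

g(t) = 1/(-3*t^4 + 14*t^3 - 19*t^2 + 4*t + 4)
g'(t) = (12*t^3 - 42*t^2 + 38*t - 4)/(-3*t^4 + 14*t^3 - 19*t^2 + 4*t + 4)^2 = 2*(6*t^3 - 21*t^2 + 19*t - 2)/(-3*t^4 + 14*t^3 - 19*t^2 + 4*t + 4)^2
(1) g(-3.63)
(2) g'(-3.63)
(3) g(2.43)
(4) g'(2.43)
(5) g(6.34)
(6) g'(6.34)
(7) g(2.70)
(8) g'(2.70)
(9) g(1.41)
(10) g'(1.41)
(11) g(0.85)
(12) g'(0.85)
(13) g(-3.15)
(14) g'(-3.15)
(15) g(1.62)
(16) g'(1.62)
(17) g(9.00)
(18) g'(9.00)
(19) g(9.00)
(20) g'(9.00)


(1) = -0.00
(2) = -0.00
(3) = -0.46
(4) = 2.61
(5) = -0.00
(6) = 0.00
(7) = -0.13
(8) = 0.50
(9) = -1.34
(10) = -0.51
(11) = 1.42
(12) = 10.74
(13) = -0.00
(14) = -0.00
(15) = -1.91
(16) = -5.98
(17) = -0.00
(18) = 0.00
(19) = -0.00
(20) = 0.00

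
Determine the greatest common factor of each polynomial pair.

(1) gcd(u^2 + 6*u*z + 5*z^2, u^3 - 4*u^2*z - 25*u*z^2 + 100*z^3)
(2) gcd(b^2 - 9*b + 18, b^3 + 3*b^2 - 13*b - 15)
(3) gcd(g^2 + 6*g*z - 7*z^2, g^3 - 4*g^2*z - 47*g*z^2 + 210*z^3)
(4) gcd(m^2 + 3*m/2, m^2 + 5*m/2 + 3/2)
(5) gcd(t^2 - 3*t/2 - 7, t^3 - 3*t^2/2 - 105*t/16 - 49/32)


(1) = u + 5*z
(2) = gcd((b - 6)*(b - 3), (b - 3)*(b + 1)*(b + 5)) = b - 3
(3) = g + 7*z
(4) = gcd(m*(m + 3/2), (m + 1)*(m + 3/2)) = m + 3/2
(5) = gcd((t - 7/2)*(t + 2), (t - 7/2)*(t + 1/4)*(t + 7/4)) = t - 7/2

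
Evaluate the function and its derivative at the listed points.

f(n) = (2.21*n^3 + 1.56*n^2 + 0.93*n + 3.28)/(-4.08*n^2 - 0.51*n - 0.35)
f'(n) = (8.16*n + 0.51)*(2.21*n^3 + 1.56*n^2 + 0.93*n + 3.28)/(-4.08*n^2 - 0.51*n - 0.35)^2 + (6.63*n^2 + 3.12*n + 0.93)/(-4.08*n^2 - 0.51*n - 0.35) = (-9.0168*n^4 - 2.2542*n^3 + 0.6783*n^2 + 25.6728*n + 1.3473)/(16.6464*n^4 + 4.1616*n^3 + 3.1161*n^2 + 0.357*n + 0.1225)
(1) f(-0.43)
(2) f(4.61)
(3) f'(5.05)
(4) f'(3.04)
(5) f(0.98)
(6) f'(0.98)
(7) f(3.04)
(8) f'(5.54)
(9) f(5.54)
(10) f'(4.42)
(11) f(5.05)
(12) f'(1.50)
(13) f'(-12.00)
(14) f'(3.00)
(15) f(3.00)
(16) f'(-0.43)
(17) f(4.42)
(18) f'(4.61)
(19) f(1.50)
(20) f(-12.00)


(1) = -3.38
(2) = -2.88
(3) = -0.52
(4) = -0.48
(5) = -1.63
(6) = 0.74
(7) = -2.09
(8) = -0.53
(9) = -3.37
(10) = -0.52
(11) = -3.11
(12) = -0.11
(13) = -0.54
(14) = -0.47
(15) = -2.07
(16) = -12.38
(17) = -2.78
(18) = -0.52
(19) = -1.52
(20) = 6.19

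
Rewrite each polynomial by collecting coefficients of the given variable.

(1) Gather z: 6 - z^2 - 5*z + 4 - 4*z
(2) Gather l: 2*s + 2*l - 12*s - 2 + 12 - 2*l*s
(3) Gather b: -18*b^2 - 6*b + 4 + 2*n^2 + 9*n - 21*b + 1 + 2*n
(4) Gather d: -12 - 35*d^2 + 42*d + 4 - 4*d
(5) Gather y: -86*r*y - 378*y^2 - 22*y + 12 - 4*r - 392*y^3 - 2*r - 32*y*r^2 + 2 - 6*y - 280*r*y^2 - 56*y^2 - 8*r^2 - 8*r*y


(1) = -z^2 - 9*z + 10
(2) = l*(2 - 2*s) - 10*s + 10
(3) = -18*b^2 - 27*b + 2*n^2 + 11*n + 5
(4) = -35*d^2 + 38*d - 8
(5) = -8*r^2 - 6*r - 392*y^3 + y^2*(-280*r - 434) + y*(-32*r^2 - 94*r - 28) + 14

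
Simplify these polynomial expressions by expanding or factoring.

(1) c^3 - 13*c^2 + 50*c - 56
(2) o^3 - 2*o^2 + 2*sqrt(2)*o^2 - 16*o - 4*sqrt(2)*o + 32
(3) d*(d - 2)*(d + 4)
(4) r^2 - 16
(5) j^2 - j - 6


(1) = (c - 7)*(c - 4)*(c - 2)
(2) = (o - 2)*(o - 2*sqrt(2))*(o + 4*sqrt(2))
(3) = d^3 + 2*d^2 - 8*d
(4) = (r - 4)*(r + 4)
(5) = (j - 3)*(j + 2)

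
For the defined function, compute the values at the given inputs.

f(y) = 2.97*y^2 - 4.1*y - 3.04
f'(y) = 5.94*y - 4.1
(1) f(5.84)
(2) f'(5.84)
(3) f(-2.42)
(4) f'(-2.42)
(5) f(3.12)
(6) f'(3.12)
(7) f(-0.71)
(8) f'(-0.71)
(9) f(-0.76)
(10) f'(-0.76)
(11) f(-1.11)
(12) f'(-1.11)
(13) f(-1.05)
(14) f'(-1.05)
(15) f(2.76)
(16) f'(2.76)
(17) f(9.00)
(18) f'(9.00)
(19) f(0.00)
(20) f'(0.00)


(1) = 74.31
(2) = 30.59
(3) = 24.28
(4) = -18.47
(5) = 13.08
(6) = 14.43
(7) = 1.37
(8) = -8.32
(9) = 1.79
(10) = -8.61
(11) = 5.17
(12) = -10.69
(13) = 4.54
(14) = -10.34
(15) = 8.27
(16) = 12.29
(17) = 200.63
(18) = 49.36
(19) = -3.04
(20) = -4.10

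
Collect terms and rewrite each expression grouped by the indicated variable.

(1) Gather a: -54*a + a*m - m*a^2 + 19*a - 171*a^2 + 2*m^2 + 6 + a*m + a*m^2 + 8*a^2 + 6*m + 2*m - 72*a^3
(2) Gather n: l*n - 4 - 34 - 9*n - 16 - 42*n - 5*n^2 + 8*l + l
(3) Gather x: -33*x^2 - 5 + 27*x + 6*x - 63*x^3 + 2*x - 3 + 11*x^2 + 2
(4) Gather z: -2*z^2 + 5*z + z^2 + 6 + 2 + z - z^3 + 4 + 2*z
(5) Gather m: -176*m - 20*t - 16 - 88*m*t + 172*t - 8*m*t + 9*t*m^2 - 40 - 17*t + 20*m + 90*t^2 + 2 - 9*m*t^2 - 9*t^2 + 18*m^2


(1) = -72*a^3 + a^2*(-m - 163) + a*(m^2 + 2*m - 35) + 2*m^2 + 8*m + 6
(2) = 9*l - 5*n^2 + n*(l - 51) - 54
(3) = -63*x^3 - 22*x^2 + 35*x - 6
(4) = -z^3 - z^2 + 8*z + 12
(5) = m^2*(9*t + 18) + m*(-9*t^2 - 96*t - 156) + 81*t^2 + 135*t - 54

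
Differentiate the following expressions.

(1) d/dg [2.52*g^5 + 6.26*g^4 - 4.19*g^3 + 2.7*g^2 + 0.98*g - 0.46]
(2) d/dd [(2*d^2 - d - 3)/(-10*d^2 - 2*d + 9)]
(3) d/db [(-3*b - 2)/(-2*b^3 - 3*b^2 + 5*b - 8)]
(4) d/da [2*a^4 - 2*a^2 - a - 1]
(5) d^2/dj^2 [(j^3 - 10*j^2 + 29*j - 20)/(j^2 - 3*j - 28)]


(1) = 12.6*g^4 + 25.04*g^3 - 12.57*g^2 + 5.4*g + 0.98
(2) = (-14*d^2 - 24*d - 15)/(100*d^4 + 40*d^3 - 176*d^2 - 36*d + 81)
(3) = (-12*b^3 - 21*b^2 - 12*b + 34)/(4*b^6 + 12*b^5 - 11*b^4 + 2*b^3 + 73*b^2 - 80*b + 64)
(4) = 8*a^3 - 4*a - 1
(5) = 72*(j^3 - 18*j^2 + 138*j - 306)/(j^6 - 9*j^5 - 57*j^4 + 477*j^3 + 1596*j^2 - 7056*j - 21952)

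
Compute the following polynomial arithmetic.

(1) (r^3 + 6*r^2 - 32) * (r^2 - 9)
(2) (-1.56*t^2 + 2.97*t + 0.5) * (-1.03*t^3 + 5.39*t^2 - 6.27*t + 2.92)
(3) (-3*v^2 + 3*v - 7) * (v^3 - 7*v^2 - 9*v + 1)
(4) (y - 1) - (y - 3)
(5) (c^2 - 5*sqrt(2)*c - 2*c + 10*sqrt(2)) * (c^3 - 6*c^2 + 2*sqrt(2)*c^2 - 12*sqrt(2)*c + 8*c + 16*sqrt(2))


(1) = r^5 + 6*r^4 - 9*r^3 - 86*r^2 + 288
(2) = 1.6068*t^5 - 11.4675*t^4 + 25.2745*t^3 - 20.4821*t^2 + 5.5374*t + 1.46
(3) = -3*v^5 + 24*v^4 - v^3 + 19*v^2 + 66*v - 7
(4) = 2
(5) = c^5 - 8*c^4 - 3*sqrt(2)*c^4 + 24*sqrt(2)*c^3 - 60*sqrt(2)*c^2 + 144*c^2 - 400*c + 48*sqrt(2)*c + 320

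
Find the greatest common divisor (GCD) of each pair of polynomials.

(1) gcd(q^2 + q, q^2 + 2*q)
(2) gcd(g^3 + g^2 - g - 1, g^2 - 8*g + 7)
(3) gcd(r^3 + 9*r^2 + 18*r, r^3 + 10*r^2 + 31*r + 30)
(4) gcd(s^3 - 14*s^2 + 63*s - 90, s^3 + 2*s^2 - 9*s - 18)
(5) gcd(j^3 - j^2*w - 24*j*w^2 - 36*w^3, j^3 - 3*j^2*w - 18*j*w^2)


(1) = q
(2) = g - 1
(3) = gcd(r*(r + 3)*(r + 6), (r + 2)*(r + 3)*(r + 5)) = r + 3
(4) = gcd((s - 6)*(s - 5)*(s - 3), (s - 3)*(s + 2)*(s + 3)) = s - 3
(5) = -j^2 + 3*j*w + 18*w^2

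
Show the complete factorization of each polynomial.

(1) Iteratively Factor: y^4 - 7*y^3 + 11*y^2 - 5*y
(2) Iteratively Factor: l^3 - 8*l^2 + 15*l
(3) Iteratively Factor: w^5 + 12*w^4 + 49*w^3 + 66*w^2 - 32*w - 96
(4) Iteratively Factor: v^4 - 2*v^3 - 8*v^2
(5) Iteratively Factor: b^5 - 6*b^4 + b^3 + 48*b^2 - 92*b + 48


(1) = (y - 1)*(y^3 - 6*y^2 + 5*y) = (y - 5)*(y - 1)*(y^2 - y) = y*(y - 5)*(y - 1)*(y - 1)
(2) = (l)*(l^2 - 8*l + 15) = l*(l - 3)*(l - 5)
(3) = (w - 1)*(w^4 + 13*w^3 + 62*w^2 + 128*w + 96) = (w - 1)*(w + 4)*(w^3 + 9*w^2 + 26*w + 24) = (w - 1)*(w + 4)^2*(w^2 + 5*w + 6) = (w - 1)*(w + 2)*(w + 4)^2*(w + 3)
(4) = (v + 2)*(v^3 - 4*v^2) = (v - 4)*(v + 2)*(v^2) = v*(v - 4)*(v + 2)*(v)
(5) = (b - 2)*(b^4 - 4*b^3 - 7*b^2 + 34*b - 24) = (b - 2)^2*(b^3 - 2*b^2 - 11*b + 12) = (b - 2)^2*(b + 3)*(b^2 - 5*b + 4) = (b - 4)*(b - 2)^2*(b + 3)*(b - 1)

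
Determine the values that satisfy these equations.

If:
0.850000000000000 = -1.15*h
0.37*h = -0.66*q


Then:
h = -0.74
q = 0.41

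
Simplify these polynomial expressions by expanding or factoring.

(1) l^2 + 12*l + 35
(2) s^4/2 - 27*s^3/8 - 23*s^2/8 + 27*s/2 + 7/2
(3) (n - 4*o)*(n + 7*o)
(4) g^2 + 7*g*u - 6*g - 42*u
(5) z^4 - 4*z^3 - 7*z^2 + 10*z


(1) = (l + 5)*(l + 7)
(2) = (s/2 + 1)*(s - 7)*(s - 2)*(s + 1/4)
(3) = n^2 + 3*n*o - 28*o^2
(4) = (g - 6)*(g + 7*u)
(5) = z*(z - 5)*(z - 1)*(z + 2)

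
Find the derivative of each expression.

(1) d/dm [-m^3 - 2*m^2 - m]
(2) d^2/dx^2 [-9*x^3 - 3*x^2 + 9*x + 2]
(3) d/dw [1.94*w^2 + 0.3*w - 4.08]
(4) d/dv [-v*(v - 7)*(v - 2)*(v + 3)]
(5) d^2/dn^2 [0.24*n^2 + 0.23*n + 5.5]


(1) = -3*m^2 - 4*m - 1
(2) = -54*x - 6
(3) = 3.88*w + 0.3
(4) = -4*v^3 + 18*v^2 + 26*v - 42
(5) = 0.480000000000000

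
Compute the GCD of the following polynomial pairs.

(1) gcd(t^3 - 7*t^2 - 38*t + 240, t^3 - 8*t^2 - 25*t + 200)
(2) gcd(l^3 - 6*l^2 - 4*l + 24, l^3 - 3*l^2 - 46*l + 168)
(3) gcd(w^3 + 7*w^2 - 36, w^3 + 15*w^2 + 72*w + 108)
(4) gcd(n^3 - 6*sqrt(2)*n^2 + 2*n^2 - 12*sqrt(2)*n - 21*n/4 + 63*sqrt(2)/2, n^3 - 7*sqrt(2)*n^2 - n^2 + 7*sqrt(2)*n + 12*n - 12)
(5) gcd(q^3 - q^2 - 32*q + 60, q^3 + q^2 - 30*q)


(1) = gcd((t - 8)*(t - 5)*(t + 6), (t - 8)*(t - 5)*(t + 5)) = t^2 - 13*t + 40
(2) = l - 6
(3) = gcd((w - 2)*(w + 3)*(w + 6), (w + 3)*(w + 6)^2) = w^2 + 9*w + 18
(4) = gcd((n - 3/2)*(n + 7/2)*(n - 6*sqrt(2)), (n - 1)*(n - 6*sqrt(2))*(n - sqrt(2))) = n - 6*sqrt(2)
(5) = q^2 + q - 30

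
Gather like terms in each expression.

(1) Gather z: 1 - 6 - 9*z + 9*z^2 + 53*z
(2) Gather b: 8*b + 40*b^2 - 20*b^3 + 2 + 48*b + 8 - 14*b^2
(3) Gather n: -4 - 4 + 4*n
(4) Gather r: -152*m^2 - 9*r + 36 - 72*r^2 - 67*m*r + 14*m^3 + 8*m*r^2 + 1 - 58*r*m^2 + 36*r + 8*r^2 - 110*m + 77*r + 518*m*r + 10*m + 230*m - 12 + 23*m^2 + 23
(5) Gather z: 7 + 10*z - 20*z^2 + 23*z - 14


(1) = 9*z^2 + 44*z - 5
(2) = -20*b^3 + 26*b^2 + 56*b + 10
(3) = 4*n - 8
(4) = 14*m^3 - 129*m^2 + 130*m + r^2*(8*m - 64) + r*(-58*m^2 + 451*m + 104) + 48
(5) = -20*z^2 + 33*z - 7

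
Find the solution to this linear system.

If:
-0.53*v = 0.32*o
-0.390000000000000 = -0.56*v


Then:
o = -1.15
v = 0.70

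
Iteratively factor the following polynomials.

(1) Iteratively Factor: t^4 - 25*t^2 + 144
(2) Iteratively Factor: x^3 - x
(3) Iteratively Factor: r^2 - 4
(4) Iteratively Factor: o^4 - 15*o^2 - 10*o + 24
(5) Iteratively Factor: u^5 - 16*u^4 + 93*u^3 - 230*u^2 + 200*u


(1) = (t + 4)*(t^3 - 4*t^2 - 9*t + 36) = (t + 3)*(t + 4)*(t^2 - 7*t + 12) = (t - 3)*(t + 3)*(t + 4)*(t - 4)
(2) = (x - 1)*(x^2 + x) = (x - 1)*(x + 1)*(x)
(3) = (r + 2)*(r - 2)
(4) = (o + 3)*(o^3 - 3*o^2 - 6*o + 8) = (o + 2)*(o + 3)*(o^2 - 5*o + 4) = (o - 4)*(o + 2)*(o + 3)*(o - 1)
(5) = (u - 5)*(u^4 - 11*u^3 + 38*u^2 - 40*u) = (u - 5)*(u - 2)*(u^3 - 9*u^2 + 20*u) = u*(u - 5)*(u - 2)*(u^2 - 9*u + 20) = u*(u - 5)*(u - 4)*(u - 2)*(u - 5)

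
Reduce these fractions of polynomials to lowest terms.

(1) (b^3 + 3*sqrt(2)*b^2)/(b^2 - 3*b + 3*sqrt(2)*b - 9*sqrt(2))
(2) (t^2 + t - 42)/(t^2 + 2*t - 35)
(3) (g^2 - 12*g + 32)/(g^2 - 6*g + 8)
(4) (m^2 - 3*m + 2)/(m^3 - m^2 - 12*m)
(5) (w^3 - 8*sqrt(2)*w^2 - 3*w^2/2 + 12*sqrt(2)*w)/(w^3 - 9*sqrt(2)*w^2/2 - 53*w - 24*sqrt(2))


(1) = b^2/(b - 3)
(2) = (t - 6)/(t - 5)
(3) = (g - 8)/(g - 2)
(4) = (m^2 - 3*m + 2)/(m^3 - m^2 - 12*m)
(5) = (4*w^2 - 6*w)/(4*w^2 + 14*sqrt(2)*w + 12)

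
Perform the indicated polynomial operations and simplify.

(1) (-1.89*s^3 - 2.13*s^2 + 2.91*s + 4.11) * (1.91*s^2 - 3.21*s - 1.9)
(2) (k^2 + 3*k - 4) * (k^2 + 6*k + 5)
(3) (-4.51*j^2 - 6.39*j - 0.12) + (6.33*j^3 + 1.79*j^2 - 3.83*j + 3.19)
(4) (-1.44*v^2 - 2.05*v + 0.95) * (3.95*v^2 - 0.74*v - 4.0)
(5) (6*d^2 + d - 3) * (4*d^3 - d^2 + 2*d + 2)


(1) = -3.6099*s^5 + 1.9986*s^4 + 15.9864*s^3 + 2.556*s^2 - 18.7221*s - 7.809
(2) = k^4 + 9*k^3 + 19*k^2 - 9*k - 20
(3) = 6.33*j^3 - 2.72*j^2 - 10.22*j + 3.07
(4) = -5.688*v^4 - 7.0319*v^3 + 11.0295*v^2 + 7.497*v - 3.8
(5) = 24*d^5 - 2*d^4 - d^3 + 17*d^2 - 4*d - 6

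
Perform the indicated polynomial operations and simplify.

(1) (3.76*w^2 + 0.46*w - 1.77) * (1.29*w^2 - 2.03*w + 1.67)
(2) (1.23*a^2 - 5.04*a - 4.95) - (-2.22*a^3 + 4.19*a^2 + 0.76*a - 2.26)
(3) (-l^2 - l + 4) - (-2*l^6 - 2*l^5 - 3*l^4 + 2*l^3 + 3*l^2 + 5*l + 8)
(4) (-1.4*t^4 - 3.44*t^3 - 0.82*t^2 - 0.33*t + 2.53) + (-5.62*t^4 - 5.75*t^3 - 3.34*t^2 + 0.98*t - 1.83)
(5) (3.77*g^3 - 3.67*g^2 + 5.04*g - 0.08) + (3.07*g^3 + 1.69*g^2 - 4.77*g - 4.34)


(1) = 4.8504*w^4 - 7.0394*w^3 + 3.0621*w^2 + 4.3613*w - 2.9559
(2) = 2.22*a^3 - 2.96*a^2 - 5.8*a - 2.69
(3) = 2*l^6 + 2*l^5 + 3*l^4 - 2*l^3 - 4*l^2 - 6*l - 4
(4) = -7.02*t^4 - 9.19*t^3 - 4.16*t^2 + 0.65*t + 0.7
(5) = 6.84*g^3 - 1.98*g^2 + 0.27*g - 4.42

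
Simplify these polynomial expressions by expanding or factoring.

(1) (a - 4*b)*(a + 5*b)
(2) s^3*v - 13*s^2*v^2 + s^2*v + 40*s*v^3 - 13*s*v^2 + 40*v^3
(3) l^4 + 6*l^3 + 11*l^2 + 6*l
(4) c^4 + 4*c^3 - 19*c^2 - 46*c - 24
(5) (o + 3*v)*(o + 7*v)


(1) = a^2 + a*b - 20*b^2
(2) = (s - 8*v)*(s - 5*v)*(s*v + v)
(3) = l*(l + 1)*(l + 2)*(l + 3)
(4) = (c - 4)*(c + 1)^2*(c + 6)
(5) = o^2 + 10*o*v + 21*v^2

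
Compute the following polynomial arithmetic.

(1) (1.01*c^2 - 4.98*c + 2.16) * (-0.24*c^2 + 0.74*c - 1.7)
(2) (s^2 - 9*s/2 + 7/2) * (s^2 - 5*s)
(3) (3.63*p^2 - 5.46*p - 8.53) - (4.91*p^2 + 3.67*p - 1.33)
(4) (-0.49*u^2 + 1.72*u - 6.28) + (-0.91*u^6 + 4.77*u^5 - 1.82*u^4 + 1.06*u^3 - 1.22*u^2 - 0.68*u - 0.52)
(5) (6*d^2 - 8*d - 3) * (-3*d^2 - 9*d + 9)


(1) = -0.2424*c^4 + 1.9426*c^3 - 5.9206*c^2 + 10.0644*c - 3.672
(2) = s^4 - 19*s^3/2 + 26*s^2 - 35*s/2
(3) = -1.28*p^2 - 9.13*p - 7.2
(4) = -0.91*u^6 + 4.77*u^5 - 1.82*u^4 + 1.06*u^3 - 1.71*u^2 + 1.04*u - 6.8
(5) = -18*d^4 - 30*d^3 + 135*d^2 - 45*d - 27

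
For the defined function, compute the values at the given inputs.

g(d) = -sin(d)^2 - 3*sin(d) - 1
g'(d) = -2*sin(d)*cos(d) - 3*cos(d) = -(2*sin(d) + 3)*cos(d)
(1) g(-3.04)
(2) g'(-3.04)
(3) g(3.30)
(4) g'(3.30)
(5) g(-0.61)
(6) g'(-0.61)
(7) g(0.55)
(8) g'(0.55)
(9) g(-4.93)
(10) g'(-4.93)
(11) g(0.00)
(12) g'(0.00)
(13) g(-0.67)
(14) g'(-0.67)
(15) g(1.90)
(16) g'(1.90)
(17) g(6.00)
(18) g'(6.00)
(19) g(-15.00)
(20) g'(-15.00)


(1) = -0.71
(2) = 2.78
(3) = -0.55
(4) = 2.65
(5) = 0.39
(6) = -1.52
(7) = -2.84
(8) = -3.45
(9) = -4.88
(10) = -1.07
(11) = -1.00
(12) = -3.00
(13) = 0.48
(14) = -1.38
(15) = -4.73
(16) = 1.58
(17) = -0.24
(18) = -2.34
(19) = 0.53
(20) = 1.29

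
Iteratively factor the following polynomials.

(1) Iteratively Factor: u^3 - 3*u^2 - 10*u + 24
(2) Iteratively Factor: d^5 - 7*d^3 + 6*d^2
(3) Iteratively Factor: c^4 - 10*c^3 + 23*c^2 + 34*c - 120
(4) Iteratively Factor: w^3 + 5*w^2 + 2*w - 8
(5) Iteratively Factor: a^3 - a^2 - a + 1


(1) = (u + 3)*(u^2 - 6*u + 8) = (u - 2)*(u + 3)*(u - 4)
(2) = (d + 3)*(d^4 - 3*d^3 + 2*d^2) = (d - 2)*(d + 3)*(d^3 - d^2) = d*(d - 2)*(d + 3)*(d^2 - d) = d^2*(d - 2)*(d + 3)*(d - 1)
(3) = (c - 3)*(c^3 - 7*c^2 + 2*c + 40) = (c - 3)*(c + 2)*(c^2 - 9*c + 20) = (c - 5)*(c - 3)*(c + 2)*(c - 4)
(4) = (w - 1)*(w^2 + 6*w + 8) = (w - 1)*(w + 2)*(w + 4)
(5) = (a - 1)*(a^2 - 1) = (a - 1)^2*(a + 1)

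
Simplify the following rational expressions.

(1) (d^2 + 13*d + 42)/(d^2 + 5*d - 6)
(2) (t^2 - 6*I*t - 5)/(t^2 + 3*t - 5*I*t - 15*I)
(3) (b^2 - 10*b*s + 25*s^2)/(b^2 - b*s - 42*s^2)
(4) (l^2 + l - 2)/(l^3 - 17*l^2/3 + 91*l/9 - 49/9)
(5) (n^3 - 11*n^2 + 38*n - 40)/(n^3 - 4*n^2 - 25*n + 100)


(1) = (d + 7)/(d - 1)
(2) = (t - I)/(t + 3)
(3) = (-b^2 + 10*b*s - 25*s^2)/(-b^2 + b*s + 42*s^2)
(4) = (9*l + 18)/(9*l^2 - 42*l + 49)
(5) = (n - 2)/(n + 5)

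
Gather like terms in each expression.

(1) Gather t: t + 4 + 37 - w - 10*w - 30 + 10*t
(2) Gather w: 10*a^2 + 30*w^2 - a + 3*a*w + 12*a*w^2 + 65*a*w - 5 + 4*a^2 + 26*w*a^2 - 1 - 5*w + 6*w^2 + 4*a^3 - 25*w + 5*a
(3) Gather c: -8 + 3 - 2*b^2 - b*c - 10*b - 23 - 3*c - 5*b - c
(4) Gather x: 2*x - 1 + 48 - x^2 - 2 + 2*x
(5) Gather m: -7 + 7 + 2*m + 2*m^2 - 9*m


(1) = 11*t - 11*w + 11
(2) = 4*a^3 + 14*a^2 + 4*a + w^2*(12*a + 36) + w*(26*a^2 + 68*a - 30) - 6
(3) = -2*b^2 - 15*b + c*(-b - 4) - 28
(4) = -x^2 + 4*x + 45
(5) = 2*m^2 - 7*m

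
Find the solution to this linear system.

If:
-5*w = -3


Then:
w = 3/5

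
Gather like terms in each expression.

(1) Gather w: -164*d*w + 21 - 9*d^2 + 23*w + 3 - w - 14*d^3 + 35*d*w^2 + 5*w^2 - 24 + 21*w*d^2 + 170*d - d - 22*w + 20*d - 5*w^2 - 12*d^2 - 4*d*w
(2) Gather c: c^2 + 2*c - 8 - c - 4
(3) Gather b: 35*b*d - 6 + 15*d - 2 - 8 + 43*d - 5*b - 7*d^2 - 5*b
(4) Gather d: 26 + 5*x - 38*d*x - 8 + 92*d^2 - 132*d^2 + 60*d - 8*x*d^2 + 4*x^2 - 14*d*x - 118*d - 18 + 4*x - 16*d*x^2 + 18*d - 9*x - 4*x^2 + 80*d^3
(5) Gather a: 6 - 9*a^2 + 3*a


(1) = -14*d^3 - 21*d^2 + 35*d*w^2 + 189*d + w*(21*d^2 - 168*d)
(2) = c^2 + c - 12
(3) = b*(35*d - 10) - 7*d^2 + 58*d - 16
(4) = 80*d^3 + d^2*(-8*x - 40) + d*(-16*x^2 - 52*x - 40)
(5) = -9*a^2 + 3*a + 6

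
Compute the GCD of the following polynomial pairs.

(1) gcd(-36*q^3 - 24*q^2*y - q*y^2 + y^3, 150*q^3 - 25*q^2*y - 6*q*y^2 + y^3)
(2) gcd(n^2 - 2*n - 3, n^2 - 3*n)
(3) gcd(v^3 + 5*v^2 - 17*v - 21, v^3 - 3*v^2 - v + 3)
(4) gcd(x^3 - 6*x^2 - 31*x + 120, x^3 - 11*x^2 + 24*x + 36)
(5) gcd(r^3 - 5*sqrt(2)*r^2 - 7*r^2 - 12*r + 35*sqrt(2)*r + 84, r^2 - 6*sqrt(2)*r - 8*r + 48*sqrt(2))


(1) = -6*q + y
(2) = n - 3
(3) = gcd((v - 3)*(v + 1)*(v + 7), (v - 3)*(v - 1)*(v + 1)) = v^2 - 2*v - 3
(4) = gcd((x - 8)*(x - 3)*(x + 5), (x - 6)^2*(x + 1)) = 1
(5) = gcd((r - 7)*(r - 6*sqrt(2))*(r + sqrt(2)), (r - 8)*(r - 6*sqrt(2))) = r - 6*sqrt(2)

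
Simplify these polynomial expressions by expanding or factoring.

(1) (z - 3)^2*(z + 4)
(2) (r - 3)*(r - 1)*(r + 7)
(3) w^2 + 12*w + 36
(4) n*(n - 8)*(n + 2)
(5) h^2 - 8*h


(1) = z^3 - 2*z^2 - 15*z + 36
(2) = r^3 + 3*r^2 - 25*r + 21
(3) = (w + 6)^2
(4) = n^3 - 6*n^2 - 16*n
(5) = h*(h - 8)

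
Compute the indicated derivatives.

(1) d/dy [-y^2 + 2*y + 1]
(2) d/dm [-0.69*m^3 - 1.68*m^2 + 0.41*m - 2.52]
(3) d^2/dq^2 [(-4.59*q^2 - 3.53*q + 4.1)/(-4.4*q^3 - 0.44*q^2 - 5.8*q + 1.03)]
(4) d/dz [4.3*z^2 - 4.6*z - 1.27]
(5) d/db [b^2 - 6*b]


(1) = 2 - 2*y
(2) = -2.07*m^2 - 3.36*m + 0.41
(3) = (177.7248*q^6 + 410.0448*q^5 - 1614.32832*q^4 - 38.007024*q^3 - 428.097912*q^2 - 164.667624*q - 227.648738)/(85.184*q^9 + 25.5552*q^8 + 339.41952*q^7 + 7.635584*q^6 + 435.45216*q^5 - 113.907024*q^4 + 193.34452*q^3 - 102.547212*q^2 + 18.45966*q - 1.092727)
(4) = 8.6*z - 4.6
(5) = 2*b - 6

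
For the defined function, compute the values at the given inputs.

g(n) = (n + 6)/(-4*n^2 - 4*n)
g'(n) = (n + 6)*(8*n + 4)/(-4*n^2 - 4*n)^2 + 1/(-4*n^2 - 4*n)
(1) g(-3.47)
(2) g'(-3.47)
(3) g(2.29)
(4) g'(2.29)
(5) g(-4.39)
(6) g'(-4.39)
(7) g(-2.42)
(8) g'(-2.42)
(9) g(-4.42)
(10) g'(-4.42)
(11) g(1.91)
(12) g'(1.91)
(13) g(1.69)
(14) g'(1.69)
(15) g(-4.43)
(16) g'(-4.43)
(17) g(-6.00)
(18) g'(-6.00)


(1) = -0.07
(2) = -0.08
(3) = -0.28
(4) = 0.17
(5) = -0.03
(6) = -0.03
(7) = -0.26
(8) = -0.36
(9) = -0.03
(10) = -0.03
(11) = -0.36
(12) = 0.26
(13) = -0.42
(14) = 0.35
(15) = -0.03
(16) = -0.03
(17) = 0.00
(18) = -0.01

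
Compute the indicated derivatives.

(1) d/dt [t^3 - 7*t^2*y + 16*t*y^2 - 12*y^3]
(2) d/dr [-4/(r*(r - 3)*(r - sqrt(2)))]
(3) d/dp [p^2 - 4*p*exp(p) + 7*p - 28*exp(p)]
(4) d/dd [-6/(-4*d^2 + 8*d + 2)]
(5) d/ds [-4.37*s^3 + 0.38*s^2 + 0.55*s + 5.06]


(1) = 3*t^2 - 14*t*y + 16*y^2
(2) = 4*(r*(r - 3) + r*(r - sqrt(2)) + (r - 3)*(r - sqrt(2)))/(r^2*(r - 3)^2*(r - sqrt(2))^2)
(3) = -4*p*exp(p) + 2*p - 32*exp(p) + 7
(4) = 12*(1 - d)/(-2*d^2 + 4*d + 1)^2
(5) = -13.11*s^2 + 0.76*s + 0.55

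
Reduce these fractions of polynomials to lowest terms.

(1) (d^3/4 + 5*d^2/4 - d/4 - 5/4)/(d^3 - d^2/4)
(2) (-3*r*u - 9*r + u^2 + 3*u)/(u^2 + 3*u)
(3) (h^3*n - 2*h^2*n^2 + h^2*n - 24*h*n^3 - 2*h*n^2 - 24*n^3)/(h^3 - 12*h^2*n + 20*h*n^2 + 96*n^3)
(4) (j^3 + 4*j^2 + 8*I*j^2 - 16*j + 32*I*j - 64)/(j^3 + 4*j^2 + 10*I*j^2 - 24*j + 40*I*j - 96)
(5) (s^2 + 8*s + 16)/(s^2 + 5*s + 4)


(1) = (d^3 + 5*d^2 - d - 5)/(4*d^3 - d^2)
(2) = (-3*r + u)/u
(3) = (h^2*n + 4*h*n^2 + h*n + 4*n^2)/(h^2 - 6*h*n - 16*n^2)
(4) = (j + 4*I)/(j + 6*I)
(5) = (s + 4)/(s + 1)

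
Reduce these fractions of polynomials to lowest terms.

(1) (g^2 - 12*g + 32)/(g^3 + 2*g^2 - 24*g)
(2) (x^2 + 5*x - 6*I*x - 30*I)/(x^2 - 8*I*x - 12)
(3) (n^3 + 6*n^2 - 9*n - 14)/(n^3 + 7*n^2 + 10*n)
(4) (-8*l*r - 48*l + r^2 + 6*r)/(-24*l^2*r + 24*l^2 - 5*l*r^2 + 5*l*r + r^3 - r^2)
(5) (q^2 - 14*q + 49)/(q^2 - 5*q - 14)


(1) = (g - 8)/(g^2 + 6*g)
(2) = (x + 5)/(x - 2*I)
(3) = (n^3 + 6*n^2 - 9*n - 14)/(n^3 + 7*n^2 + 10*n)
(4) = (r + 6)/(3*l*r - 3*l + r^2 - r)
(5) = (q - 7)/(q + 2)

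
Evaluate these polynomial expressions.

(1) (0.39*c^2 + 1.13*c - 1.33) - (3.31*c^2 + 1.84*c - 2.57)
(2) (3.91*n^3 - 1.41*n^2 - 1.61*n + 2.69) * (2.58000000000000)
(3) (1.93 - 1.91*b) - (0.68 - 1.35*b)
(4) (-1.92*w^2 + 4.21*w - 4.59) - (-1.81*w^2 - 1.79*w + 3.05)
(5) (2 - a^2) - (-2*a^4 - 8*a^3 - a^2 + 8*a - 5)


(1) = -2.92*c^2 - 0.71*c + 1.24
(2) = 10.0878*n^3 - 3.6378*n^2 - 4.1538*n + 6.9402
(3) = 1.25 - 0.56*b
(4) = -0.11*w^2 + 6.0*w - 7.64
(5) = 2*a^4 + 8*a^3 - 8*a + 7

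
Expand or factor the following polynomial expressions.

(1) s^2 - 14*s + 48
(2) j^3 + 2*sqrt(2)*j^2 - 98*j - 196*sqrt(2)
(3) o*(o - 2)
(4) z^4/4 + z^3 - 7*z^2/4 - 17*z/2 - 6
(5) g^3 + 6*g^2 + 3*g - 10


(1) = (s - 8)*(s - 6)
(2) = (j - 7*sqrt(2))*(j + 2*sqrt(2))*(j + 7*sqrt(2))
(3) = o^2 - 2*o
(4) = (z/4 + 1/2)*(z - 3)*(z + 1)*(z + 4)
(5) = (g - 1)*(g + 2)*(g + 5)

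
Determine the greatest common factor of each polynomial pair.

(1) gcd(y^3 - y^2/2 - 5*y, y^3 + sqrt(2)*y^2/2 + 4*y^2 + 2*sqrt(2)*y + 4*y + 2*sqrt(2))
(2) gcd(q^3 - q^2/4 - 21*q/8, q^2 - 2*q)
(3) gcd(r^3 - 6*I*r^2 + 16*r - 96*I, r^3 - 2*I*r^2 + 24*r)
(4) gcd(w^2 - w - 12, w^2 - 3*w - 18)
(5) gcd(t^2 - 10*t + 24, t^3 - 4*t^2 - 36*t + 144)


(1) = y + 2
(2) = gcd(q*(q - 7/4)*(q + 3/2), q*(q - 2)) = q
(3) = r^2 - 2*I*r + 24
(4) = gcd((w - 4)*(w + 3), (w - 6)*(w + 3)) = w + 3
(5) = gcd((t - 6)*(t - 4), (t - 6)*(t - 4)*(t + 6)) = t^2 - 10*t + 24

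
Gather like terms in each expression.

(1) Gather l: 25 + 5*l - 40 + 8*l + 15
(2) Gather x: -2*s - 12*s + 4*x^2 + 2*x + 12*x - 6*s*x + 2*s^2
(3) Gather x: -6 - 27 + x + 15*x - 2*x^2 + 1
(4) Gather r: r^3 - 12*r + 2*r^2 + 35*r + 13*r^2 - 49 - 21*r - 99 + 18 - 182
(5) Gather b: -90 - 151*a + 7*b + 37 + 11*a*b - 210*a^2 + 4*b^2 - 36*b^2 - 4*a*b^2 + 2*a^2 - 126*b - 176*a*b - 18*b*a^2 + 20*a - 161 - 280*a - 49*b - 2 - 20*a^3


(1) = 13*l
(2) = 2*s^2 - 14*s + 4*x^2 + x*(14 - 6*s)
(3) = -2*x^2 + 16*x - 32
(4) = r^3 + 15*r^2 + 2*r - 312
(5) = -20*a^3 - 208*a^2 - 411*a + b^2*(-4*a - 32) + b*(-18*a^2 - 165*a - 168) - 216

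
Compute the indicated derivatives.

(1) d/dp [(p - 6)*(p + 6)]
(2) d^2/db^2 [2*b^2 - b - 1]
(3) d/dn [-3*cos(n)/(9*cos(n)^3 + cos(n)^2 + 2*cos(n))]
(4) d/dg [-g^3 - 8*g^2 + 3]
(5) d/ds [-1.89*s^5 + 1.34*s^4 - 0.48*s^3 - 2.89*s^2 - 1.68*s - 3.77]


(1) = 2*p
(2) = 4
(3) = -3*(18*cos(n) + 1)*sin(n)/(9*cos(n)^2 + cos(n) + 2)^2
(4) = g*(-3*g - 16)
(5) = -9.45*s^4 + 5.36*s^3 - 1.44*s^2 - 5.78*s - 1.68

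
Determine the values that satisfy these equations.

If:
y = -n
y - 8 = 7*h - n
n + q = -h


Then:
h = -8/7
n = -y
q = y + 8/7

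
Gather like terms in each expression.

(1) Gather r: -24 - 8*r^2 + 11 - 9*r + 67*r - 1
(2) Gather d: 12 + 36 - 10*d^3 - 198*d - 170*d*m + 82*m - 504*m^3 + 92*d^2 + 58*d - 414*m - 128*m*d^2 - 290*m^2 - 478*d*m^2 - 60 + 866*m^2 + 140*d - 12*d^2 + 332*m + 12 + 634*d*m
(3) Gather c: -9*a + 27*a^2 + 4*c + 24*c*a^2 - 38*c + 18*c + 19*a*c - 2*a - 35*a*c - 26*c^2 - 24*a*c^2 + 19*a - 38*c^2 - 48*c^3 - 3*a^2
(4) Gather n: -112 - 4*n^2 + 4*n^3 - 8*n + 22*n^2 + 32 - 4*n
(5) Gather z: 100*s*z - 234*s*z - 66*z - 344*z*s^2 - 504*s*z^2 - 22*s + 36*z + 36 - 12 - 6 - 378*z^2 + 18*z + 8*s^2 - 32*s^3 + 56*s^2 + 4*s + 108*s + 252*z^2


(1) = -8*r^2 + 58*r - 14
(2) = -10*d^3 + d^2*(80 - 128*m) + d*(-478*m^2 + 464*m) - 504*m^3 + 576*m^2
(3) = 24*a^2 + 8*a - 48*c^3 + c^2*(-24*a - 64) + c*(24*a^2 - 16*a - 16)
(4) = 4*n^3 + 18*n^2 - 12*n - 80
(5) = -32*s^3 + 64*s^2 + 90*s + z^2*(-504*s - 126) + z*(-344*s^2 - 134*s - 12) + 18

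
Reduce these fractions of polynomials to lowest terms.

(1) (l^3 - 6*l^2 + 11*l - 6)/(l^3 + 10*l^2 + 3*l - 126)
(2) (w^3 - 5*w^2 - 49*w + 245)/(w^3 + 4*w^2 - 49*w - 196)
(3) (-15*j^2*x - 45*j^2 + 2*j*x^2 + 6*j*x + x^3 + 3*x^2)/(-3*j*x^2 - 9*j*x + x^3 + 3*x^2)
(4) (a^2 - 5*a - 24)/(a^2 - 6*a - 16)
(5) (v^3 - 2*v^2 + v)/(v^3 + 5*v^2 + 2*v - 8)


(1) = (l^2 - 3*l + 2)/(l^2 + 13*l + 42)
(2) = (w - 5)/(w + 4)
(3) = (5*j + x)/x
(4) = (a + 3)/(a + 2)
(5) = (v^2 - v)/(v^2 + 6*v + 8)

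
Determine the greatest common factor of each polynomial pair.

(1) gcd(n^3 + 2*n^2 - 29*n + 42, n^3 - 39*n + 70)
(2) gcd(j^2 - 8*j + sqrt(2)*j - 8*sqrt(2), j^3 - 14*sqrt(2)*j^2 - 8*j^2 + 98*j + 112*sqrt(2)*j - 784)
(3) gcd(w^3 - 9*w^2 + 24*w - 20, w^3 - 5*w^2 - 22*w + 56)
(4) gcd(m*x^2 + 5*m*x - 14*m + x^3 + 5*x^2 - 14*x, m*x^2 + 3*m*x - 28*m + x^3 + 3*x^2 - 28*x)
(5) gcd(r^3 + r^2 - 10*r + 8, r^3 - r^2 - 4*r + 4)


(1) = n^2 + 5*n - 14
(2) = gcd((j - 8)*(j + sqrt(2)), (j - 8)*(j - 7*sqrt(2))^2) = j - 8
(3) = gcd((w - 5)*(w - 2)^2, (w - 7)*(w - 2)*(w + 4)) = w - 2
(4) = m*x + 7*m + x^2 + 7*x
(5) = r^2 - 3*r + 2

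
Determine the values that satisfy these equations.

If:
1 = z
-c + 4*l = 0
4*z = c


Then:
c = 4
l = 1
z = 1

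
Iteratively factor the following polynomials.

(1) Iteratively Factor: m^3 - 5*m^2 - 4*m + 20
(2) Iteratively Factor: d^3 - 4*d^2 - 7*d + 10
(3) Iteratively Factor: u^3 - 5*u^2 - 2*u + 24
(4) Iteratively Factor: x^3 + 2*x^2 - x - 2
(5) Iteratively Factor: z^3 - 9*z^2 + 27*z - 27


(1) = (m - 5)*(m^2 - 4) = (m - 5)*(m + 2)*(m - 2)
(2) = (d - 5)*(d^2 + d - 2) = (d - 5)*(d - 1)*(d + 2)
(3) = (u - 4)*(u^2 - u - 6) = (u - 4)*(u + 2)*(u - 3)
(4) = (x - 1)*(x^2 + 3*x + 2) = (x - 1)*(x + 2)*(x + 1)
(5) = (z - 3)*(z^2 - 6*z + 9) = (z - 3)^2*(z - 3)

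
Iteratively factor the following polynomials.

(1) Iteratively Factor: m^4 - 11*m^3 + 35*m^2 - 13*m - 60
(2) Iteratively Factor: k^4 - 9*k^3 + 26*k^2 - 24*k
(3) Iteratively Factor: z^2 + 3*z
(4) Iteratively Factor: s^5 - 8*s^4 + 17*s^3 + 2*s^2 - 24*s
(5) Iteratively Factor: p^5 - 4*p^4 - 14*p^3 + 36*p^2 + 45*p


(1) = (m - 5)*(m^3 - 6*m^2 + 5*m + 12) = (m - 5)*(m - 3)*(m^2 - 3*m - 4) = (m - 5)*(m - 4)*(m - 3)*(m + 1)
(2) = (k - 4)*(k^3 - 5*k^2 + 6*k) = k*(k - 4)*(k^2 - 5*k + 6) = k*(k - 4)*(k - 2)*(k - 3)
(3) = (z)*(z + 3)
(4) = (s - 2)*(s^4 - 6*s^3 + 5*s^2 + 12*s) = (s - 2)*(s + 1)*(s^3 - 7*s^2 + 12*s) = (s - 3)*(s - 2)*(s + 1)*(s^2 - 4*s) = (s - 4)*(s - 3)*(s - 2)*(s + 1)*(s)
(5) = (p + 3)*(p^4 - 7*p^3 + 7*p^2 + 15*p) = (p - 3)*(p + 3)*(p^3 - 4*p^2 - 5*p) = (p - 3)*(p + 1)*(p + 3)*(p^2 - 5*p) = (p - 5)*(p - 3)*(p + 1)*(p + 3)*(p)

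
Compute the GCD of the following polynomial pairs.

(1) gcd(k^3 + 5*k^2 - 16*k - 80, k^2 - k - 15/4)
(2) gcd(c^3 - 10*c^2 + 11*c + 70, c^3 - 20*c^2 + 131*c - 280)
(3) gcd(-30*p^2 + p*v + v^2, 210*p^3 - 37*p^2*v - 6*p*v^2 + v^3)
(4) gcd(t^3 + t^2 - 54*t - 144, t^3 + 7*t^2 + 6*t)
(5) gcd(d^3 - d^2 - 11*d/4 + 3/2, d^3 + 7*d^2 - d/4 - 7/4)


(1) = 1
(2) = gcd((c - 7)*(c - 5)*(c + 2), (c - 8)*(c - 7)*(c - 5)) = c^2 - 12*c + 35
(3) = 30*p^2 - p*v - v^2
(4) = t + 6
(5) = gcd((d - 2)*(d - 1/2)*(d + 3/2), (d - 1/2)*(d + 1/2)*(d + 7)) = d - 1/2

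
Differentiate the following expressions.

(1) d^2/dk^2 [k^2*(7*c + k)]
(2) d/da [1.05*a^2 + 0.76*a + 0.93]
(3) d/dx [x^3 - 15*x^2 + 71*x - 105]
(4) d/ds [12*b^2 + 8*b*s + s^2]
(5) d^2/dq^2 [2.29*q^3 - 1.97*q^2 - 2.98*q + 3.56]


(1) = 14*c + 6*k
(2) = 2.1*a + 0.76
(3) = 3*x^2 - 30*x + 71
(4) = 8*b + 2*s
(5) = 13.74*q - 3.94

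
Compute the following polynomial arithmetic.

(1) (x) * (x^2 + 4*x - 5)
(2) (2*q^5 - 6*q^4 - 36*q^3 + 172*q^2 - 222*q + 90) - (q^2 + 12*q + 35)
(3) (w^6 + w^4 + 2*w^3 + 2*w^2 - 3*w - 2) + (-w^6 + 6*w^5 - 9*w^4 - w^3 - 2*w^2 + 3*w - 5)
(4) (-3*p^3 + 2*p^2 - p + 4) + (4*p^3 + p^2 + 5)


(1) = x^3 + 4*x^2 - 5*x
(2) = 2*q^5 - 6*q^4 - 36*q^3 + 171*q^2 - 234*q + 55
(3) = 6*w^5 - 8*w^4 + w^3 - 7
(4) = p^3 + 3*p^2 - p + 9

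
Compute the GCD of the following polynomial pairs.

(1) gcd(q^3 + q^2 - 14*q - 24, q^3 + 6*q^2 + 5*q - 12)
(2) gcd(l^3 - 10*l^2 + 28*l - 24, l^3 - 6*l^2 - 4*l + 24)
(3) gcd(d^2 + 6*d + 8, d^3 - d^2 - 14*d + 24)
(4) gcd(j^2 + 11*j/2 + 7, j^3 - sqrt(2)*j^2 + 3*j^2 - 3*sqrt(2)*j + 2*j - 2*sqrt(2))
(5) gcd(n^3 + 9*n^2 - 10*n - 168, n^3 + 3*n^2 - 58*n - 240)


(1) = q + 3
(2) = gcd((l - 6)*(l - 2)^2, (l - 6)*(l - 2)*(l + 2)) = l^2 - 8*l + 12
(3) = gcd((d + 2)*(d + 4), (d - 3)*(d - 2)*(d + 4)) = d + 4
(4) = gcd((j + 2)*(j + 7/2), (j + 1)*(j + 2)*(j - sqrt(2))) = j + 2
(5) = n + 6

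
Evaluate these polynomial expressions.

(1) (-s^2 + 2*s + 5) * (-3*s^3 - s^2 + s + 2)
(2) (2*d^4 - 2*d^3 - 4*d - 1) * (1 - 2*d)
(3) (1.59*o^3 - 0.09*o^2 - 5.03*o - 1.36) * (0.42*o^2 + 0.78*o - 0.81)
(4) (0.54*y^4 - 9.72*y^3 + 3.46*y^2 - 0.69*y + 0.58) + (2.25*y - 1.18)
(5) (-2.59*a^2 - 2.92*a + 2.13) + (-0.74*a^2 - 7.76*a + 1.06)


(1) = 3*s^5 - 5*s^4 - 18*s^3 - 5*s^2 + 9*s + 10
(2) = -4*d^5 + 6*d^4 - 2*d^3 + 8*d^2 - 2*d - 1
(3) = 0.6678*o^5 + 1.2024*o^4 - 3.4707*o^3 - 4.4217*o^2 + 3.0135*o + 1.1016
(4) = 0.54*y^4 - 9.72*y^3 + 3.46*y^2 + 1.56*y - 0.6
(5) = -3.33*a^2 - 10.68*a + 3.19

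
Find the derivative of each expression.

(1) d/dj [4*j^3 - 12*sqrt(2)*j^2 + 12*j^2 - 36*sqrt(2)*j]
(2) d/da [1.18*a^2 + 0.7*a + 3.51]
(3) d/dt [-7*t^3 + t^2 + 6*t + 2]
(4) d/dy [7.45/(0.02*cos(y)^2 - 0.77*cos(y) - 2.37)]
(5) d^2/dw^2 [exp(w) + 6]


(1) = 12*j^2 - 24*sqrt(2)*j + 24*j - 36*sqrt(2)
(2) = 2.36*a + 0.7
(3) = -21*t^2 + 2*t + 6
(4) = (0.298*cos(y) - 5.7365)*sin(y)/(-0.02*cos(y)^2 + 0.77*cos(y) + 2.37)^2
(5) = exp(w)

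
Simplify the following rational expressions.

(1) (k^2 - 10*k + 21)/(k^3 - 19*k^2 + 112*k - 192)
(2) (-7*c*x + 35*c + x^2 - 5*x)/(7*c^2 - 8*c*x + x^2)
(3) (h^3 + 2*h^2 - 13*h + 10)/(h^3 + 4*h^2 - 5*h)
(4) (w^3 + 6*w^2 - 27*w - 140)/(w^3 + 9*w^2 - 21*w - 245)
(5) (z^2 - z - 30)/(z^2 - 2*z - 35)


(1) = (k - 7)/(k^2 - 16*k + 64)
(2) = (x - 5)/(-c + x)
(3) = (h - 2)/h
(4) = (w + 4)/(w + 7)
(5) = (z - 6)/(z - 7)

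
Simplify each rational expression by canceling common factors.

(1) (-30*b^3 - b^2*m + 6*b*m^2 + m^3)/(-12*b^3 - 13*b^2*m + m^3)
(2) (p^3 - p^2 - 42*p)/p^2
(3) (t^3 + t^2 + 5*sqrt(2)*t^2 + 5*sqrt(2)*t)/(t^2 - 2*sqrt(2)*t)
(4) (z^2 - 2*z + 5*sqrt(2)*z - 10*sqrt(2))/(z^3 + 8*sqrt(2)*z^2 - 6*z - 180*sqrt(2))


(1) = (10*b^2 - 3*b*m - m^2)/(4*b^2 + 3*b*m - m^2)
(2) = (p^2 - p - 42)/p
(3) = (t^2 + t*(1 + 5*sqrt(2)) + 5*sqrt(2))/(t - 2*sqrt(2))
(4) = (z - 2)/(z^2 + 3*sqrt(2)*z - 36)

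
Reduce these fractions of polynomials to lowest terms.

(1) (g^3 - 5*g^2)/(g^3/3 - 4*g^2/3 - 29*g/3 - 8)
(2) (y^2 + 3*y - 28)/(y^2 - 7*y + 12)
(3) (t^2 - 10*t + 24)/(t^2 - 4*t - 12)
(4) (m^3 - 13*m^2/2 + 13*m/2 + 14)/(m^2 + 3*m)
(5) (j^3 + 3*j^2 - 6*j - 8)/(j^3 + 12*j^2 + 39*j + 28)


(1) = (3*g^3 - 15*g^2)/(g^3 - 4*g^2 - 29*g - 24)
(2) = (y + 7)/(y - 3)
(3) = (t - 4)/(t + 2)
(4) = (2*m^3 - 13*m^2 + 13*m + 28)/(2*m^2 + 6*m)
(5) = (j - 2)/(j + 7)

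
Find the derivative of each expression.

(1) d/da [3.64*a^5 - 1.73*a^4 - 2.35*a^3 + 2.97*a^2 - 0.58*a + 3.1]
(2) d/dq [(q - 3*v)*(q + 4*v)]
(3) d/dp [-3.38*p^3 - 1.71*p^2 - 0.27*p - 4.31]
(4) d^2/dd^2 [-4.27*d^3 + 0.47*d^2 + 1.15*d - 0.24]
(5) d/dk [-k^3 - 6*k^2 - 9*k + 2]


(1) = 18.2*a^4 - 6.92*a^3 - 7.05*a^2 + 5.94*a - 0.58
(2) = 2*q + v
(3) = -10.14*p^2 - 3.42*p - 0.27
(4) = 0.94 - 25.62*d
(5) = -3*k^2 - 12*k - 9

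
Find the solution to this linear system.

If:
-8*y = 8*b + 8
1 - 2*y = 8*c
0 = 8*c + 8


Then:
b = -11/2
c = -1
y = 9/2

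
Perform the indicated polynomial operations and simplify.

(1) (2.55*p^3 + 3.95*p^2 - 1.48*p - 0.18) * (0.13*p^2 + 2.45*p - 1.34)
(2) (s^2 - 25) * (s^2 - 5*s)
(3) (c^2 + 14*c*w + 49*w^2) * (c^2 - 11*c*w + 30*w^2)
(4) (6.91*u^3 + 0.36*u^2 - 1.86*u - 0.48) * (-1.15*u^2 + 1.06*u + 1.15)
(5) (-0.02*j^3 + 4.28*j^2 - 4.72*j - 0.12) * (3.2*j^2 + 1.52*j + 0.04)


(1) = 0.3315*p^5 + 6.761*p^4 + 6.0681*p^3 - 8.9424*p^2 + 1.5422*p + 0.2412
(2) = s^4 - 5*s^3 - 25*s^2 + 125*s
(3) = c^4 + 3*c^3*w - 75*c^2*w^2 - 119*c*w^3 + 1470*w^4
(4) = -7.9465*u^5 + 6.9106*u^4 + 10.4671*u^3 - 1.0056*u^2 - 2.6478*u - 0.552
(5) = -0.064*j^5 + 13.6656*j^4 - 8.5992*j^3 - 7.3872*j^2 - 0.3712*j - 0.0048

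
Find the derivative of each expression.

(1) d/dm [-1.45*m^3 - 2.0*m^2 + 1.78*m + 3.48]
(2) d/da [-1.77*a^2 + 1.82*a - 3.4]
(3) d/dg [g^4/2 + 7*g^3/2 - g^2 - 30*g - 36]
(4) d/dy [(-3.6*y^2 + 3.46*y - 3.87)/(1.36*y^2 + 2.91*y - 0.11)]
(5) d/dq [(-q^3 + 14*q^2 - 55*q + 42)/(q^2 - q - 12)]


(1) = -4.35*m^2 - 4.0*m + 1.78
(2) = 1.82 - 3.54*a
(3) = 2*g^3 + 21*g^2/2 - 2*g - 30
(4) = (-15.1816*y^2 + 11.3184*y + 10.8811)/(1.8496*y^4 + 7.9152*y^3 + 8.1689*y^2 - 0.6402*y + 0.0121)
(5) = (-q^4 + 2*q^3 + 77*q^2 - 420*q + 702)/(q^4 - 2*q^3 - 23*q^2 + 24*q + 144)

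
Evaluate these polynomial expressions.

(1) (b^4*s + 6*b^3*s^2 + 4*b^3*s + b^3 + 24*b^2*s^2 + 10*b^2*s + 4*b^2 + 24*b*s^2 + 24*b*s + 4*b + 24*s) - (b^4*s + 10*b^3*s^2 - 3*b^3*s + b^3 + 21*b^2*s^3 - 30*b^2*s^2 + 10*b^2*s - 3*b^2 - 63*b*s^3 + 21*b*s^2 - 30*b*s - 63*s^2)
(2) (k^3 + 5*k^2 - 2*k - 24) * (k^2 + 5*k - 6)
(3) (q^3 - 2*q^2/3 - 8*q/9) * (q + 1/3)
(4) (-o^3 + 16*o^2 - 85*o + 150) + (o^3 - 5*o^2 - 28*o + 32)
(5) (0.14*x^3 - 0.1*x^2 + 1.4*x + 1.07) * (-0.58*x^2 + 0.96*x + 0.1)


(1) = -4*b^3*s^2 + 7*b^3*s - 21*b^2*s^3 + 54*b^2*s^2 + 7*b^2 + 63*b*s^3 + 3*b*s^2 + 54*b*s + 4*b + 63*s^2 + 24*s
(2) = k^5 + 10*k^4 + 17*k^3 - 64*k^2 - 108*k + 144
(3) = q^4 - q^3/3 - 10*q^2/9 - 8*q/27
(4) = 11*o^2 - 113*o + 182
(5) = -0.0812*x^5 + 0.1924*x^4 - 0.894*x^3 + 0.7134*x^2 + 1.1672*x + 0.107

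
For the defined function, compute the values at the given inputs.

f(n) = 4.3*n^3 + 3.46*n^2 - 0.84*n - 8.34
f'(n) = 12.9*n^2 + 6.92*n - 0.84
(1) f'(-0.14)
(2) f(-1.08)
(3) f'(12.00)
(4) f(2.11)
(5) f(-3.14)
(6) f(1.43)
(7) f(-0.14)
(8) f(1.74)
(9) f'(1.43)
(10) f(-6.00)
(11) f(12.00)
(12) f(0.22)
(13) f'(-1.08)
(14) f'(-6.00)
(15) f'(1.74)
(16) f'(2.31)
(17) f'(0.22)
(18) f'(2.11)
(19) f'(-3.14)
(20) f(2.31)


(1) = -1.56
(2) = -8.81
(3) = 1939.80
(4) = 45.69
(5) = -104.71
(6) = 10.11
(7) = -8.17
(8) = 23.33
(9) = 35.43
(10) = -807.54
(11) = 7910.22
(12) = -8.31
(13) = 6.73
(14) = 422.04
(15) = 50.26
(16) = 83.98
(17) = 1.31
(18) = 71.19
(19) = 104.62
(20) = 61.19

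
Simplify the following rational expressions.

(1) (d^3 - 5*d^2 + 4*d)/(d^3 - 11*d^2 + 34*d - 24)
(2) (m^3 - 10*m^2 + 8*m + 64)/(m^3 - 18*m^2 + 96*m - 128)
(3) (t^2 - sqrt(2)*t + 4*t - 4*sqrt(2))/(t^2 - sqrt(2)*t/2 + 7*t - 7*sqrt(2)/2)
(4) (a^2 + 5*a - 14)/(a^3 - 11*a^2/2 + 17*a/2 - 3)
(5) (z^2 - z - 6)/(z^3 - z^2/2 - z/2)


(1) = d/(d - 6)
(2) = (m^2 - 2*m - 8)/(m^2 - 10*m + 16)
(3) = (2*t^2 + t*(8 - 2*sqrt(2)) - 8*sqrt(2))/(2*t^2 + t*(14 - sqrt(2)) - 7*sqrt(2))
(4) = (2*a + 14)/(2*a^2 - 7*a + 3)
(5) = (2*z^2 - 2*z - 12)/(2*z^3 - z^2 - z)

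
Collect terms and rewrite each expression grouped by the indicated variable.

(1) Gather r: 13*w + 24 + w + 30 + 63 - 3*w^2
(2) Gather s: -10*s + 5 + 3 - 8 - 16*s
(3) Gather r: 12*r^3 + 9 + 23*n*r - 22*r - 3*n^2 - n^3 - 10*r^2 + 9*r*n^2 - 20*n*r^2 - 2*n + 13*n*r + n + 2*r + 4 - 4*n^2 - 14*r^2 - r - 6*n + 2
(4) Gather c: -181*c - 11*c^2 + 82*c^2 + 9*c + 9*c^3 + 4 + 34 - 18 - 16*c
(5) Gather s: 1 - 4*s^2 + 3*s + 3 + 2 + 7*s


(1) = -3*w^2 + 14*w + 117
(2) = -26*s
(3) = -n^3 - 7*n^2 - 7*n + 12*r^3 + r^2*(-20*n - 24) + r*(9*n^2 + 36*n - 21) + 15
(4) = 9*c^3 + 71*c^2 - 188*c + 20
(5) = -4*s^2 + 10*s + 6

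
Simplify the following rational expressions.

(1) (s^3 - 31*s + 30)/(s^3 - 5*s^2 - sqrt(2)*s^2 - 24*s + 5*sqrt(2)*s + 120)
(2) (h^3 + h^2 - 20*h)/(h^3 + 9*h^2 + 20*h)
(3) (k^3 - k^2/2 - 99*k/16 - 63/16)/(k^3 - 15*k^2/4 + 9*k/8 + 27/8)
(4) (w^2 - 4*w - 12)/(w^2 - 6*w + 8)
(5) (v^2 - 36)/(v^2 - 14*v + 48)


(1) = (s^2 + 5*s - 6)/(s^2 - sqrt(2)*s - 24)
(2) = (h - 4)/(h + 4)
(3) = (4*k + 7)/(4*k - 6)
(4) = (w^2 - 4*w - 12)/(w^2 - 6*w + 8)
(5) = (v + 6)/(v - 8)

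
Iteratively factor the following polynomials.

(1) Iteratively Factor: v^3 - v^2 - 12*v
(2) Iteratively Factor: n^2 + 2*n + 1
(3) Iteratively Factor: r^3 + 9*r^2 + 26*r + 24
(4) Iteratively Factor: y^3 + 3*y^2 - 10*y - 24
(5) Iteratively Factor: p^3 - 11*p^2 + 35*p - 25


(1) = (v + 3)*(v^2 - 4*v) = (v - 4)*(v + 3)*(v)
(2) = (n + 1)*(n + 1)
(3) = (r + 4)*(r^2 + 5*r + 6) = (r + 2)*(r + 4)*(r + 3)
(4) = (y + 4)*(y^2 - y - 6) = (y - 3)*(y + 4)*(y + 2)
(5) = (p - 1)*(p^2 - 10*p + 25) = (p - 5)*(p - 1)*(p - 5)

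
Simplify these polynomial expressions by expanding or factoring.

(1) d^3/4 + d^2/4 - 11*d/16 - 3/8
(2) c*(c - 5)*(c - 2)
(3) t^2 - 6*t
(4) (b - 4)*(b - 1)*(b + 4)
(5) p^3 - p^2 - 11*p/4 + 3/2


(1) = (d/4 + 1/2)*(d - 3/2)*(d + 1/2)
(2) = c^3 - 7*c^2 + 10*c
(3) = t*(t - 6)
(4) = b^3 - b^2 - 16*b + 16
(5) = (p - 2)*(p - 1/2)*(p + 3/2)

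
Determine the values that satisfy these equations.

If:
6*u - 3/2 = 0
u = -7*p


Then:
p = -1/28
u = 1/4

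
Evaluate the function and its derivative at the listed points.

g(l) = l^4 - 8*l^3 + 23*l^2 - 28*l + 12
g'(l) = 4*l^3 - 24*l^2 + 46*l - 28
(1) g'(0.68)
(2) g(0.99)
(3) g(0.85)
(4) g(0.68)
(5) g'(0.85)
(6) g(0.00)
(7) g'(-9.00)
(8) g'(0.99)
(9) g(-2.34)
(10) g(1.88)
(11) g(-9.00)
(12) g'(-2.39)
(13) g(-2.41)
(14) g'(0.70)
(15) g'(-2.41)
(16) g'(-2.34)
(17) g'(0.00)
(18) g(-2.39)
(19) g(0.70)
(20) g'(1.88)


(1) = -6.56
(2) = 0.02
(3) = 0.43
(4) = 1.29
(5) = -3.78
(6) = 12.00
(7) = -5302.00
(8) = -2.10
(9) = 335.94
(10) = -0.01
(11) = 14520.00
(12) = -329.64
(13) = 358.78
(14) = -6.19
(15) = -334.24
(16) = -318.31
(17) = -28.00
(18) = 352.14
(19) = 1.17
(20) = 0.23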